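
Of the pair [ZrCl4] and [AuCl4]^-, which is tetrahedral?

[ZrCl4]

For [ZrCl4]: Ligand charges: each chloride is −1. With an overall charge of 0 the zirconium centre must be in the +4 oxidation state. Zirconium is a group-4 element; Zr(IV) is therefore d⁰. A d⁰ ion has no crystal-field stabilisation preference between square planar and tetrahedral, so four ligands adopt the sterically favoured tetrahedral geometry. → tetrahedral.
For [AuCl4]^-: Ligand charges: each chloride is −1. With an overall charge of −1 the gold centre must be in the +3 oxidation state. Gold is a group-11 element; Au(III) is therefore d⁸. A 5d d⁸ ion has a large crystal-field splitting; square planar leaves the high-energy d_{x²−y²} orbital empty and maximises CFSE. → square planar.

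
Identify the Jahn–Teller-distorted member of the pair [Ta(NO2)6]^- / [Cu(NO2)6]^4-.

[Cu(NO2)6]^4-

[Ta(NO2)6]^-: Summing ligand charges against the −1 overall charge gives an oxidation state of +5 for tantalum. Ta sits in group 5, so the d-electron count is 5 − 5 = 0. The d⁰ configuration leaves the e_g set evenly filled (or empty) — no strong Jahn–Teller driving force.
[Cu(NO2)6]^4-: Ligand charges: each nitro (N-bound nitrite) is −1. With an overall charge of −4 the copper centre must be in the +2 oxidation state. Copper is a group-11 element; Cu(II) is therefore d⁹. The t₂g⁶e_g³ configuration has an unevenly filled e_g set; the Jahn–Teller theorem predicts a tetragonal distortion (typically axial elongation) to lift the degeneracy.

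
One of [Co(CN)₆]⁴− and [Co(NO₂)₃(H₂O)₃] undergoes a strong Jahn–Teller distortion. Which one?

[Co(CN)₆]⁴−

[Co(CN)₆]⁴−: Summing ligand charges against the −4 overall charge gives an oxidation state of +2 for cobalt. Co sits in group 9, so the d-electron count is 9 − 2 = 7. Cyanide is a strong-field ligand (high in the spectrochemical series) for a first-row metal, so the complex is low-spin. The t₂g⁶e_g¹ (low-spin) configuration has an unevenly filled e_g set; the Jahn–Teller theorem predicts a tetragonal distortion (typically axial elongation) to lift the degeneracy.
[Co(NO₂)₃(H₂O)₃]: Each nitro (N-bound nitrite) is −1; water is neutral; balancing the 0 overall charge requires Co(III). Cobalt is a group-9 element; Co(III) is therefore d⁶. Co(III) has an exceptionally large octahedral splitting and is low-spin with essentially every ligand except fluoride. The d⁶ configuration leaves the e_g set evenly filled (or empty) — no strong Jahn–Teller driving force.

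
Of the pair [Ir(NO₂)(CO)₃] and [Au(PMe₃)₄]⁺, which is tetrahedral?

[Au(PMe₃)₄]⁺

For [Ir(NO₂)(CO)₃]: Ligand charges: each nitro (N-bound nitrite) is −1; carbonyl is neutral. With an overall charge of 0 the iridium centre must be in the +1 oxidation state. Group 9 minus oxidation state 1 gives a d⁸ configuration. A 5d d⁸ ion has a large crystal-field splitting; square planar leaves the high-energy d_{x²−y²} orbital empty and maximises CFSE. → square planar.
For [Au(PMe₃)₄]⁺: Ligand charges: trimethylphosphine is neutral. With an overall charge of +1 the gold centre must be in the +1 oxidation state. Group 11 minus oxidation state 1 gives a d¹⁰ configuration. A d¹⁰ ion has no crystal-field stabilisation preference between square planar and tetrahedral, so four ligands adopt the sterically favoured tetrahedral geometry. → tetrahedral.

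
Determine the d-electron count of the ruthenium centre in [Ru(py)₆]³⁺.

Ligand charges: pyridine is neutral. With an overall charge of +3 the ruthenium centre must be in the +3 oxidation state.
Ruthenium is a group-8 element; Ru(III) is therefore d⁵.

d⁵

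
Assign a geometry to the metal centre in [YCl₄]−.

Ligand charges: each chloride is −1. With an overall charge of −1 the yttrium centre must be in the +3 oxidation state.
Yttrium is a group-3 element; Y(III) is therefore d⁰.
With 4 monodentate ligands the coordination number is 4.
A d⁰ ion has no crystal-field stabilisation preference between square planar and tetrahedral, so four ligands adopt the sterically favoured tetrahedral geometry.

tetrahedral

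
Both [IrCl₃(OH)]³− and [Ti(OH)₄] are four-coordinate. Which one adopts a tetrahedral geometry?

[Ti(OH)₄]

For [IrCl₃(OH)]³−: Summing ligand charges against the −3 overall charge gives an oxidation state of +1 for iridium. Ir sits in group 9, so the d-electron count is 9 − 1 = 8. A 5d d⁸ ion has a large crystal-field splitting; square planar leaves the high-energy d_{x²−y²} orbital empty and maximises CFSE. → square planar.
For [Ti(OH)₄]: Summing ligand charges against the 0 overall charge gives an oxidation state of +4 for titanium. Group 4 minus oxidation state 4 gives a d⁰ configuration. A d⁰ ion has no crystal-field stabilisation preference between square planar and tetrahedral, so four ligands adopt the sterically favoured tetrahedral geometry. → tetrahedral.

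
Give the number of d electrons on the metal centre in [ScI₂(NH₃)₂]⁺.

Each iodide is −1; ammonia is neutral; balancing the +1 overall charge requires Sc(III).
Group 3 minus oxidation state 3 gives a d⁰ configuration.

d0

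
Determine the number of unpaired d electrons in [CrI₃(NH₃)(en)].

Ligand charges: each iodide is −1; ammonia is neutral; ethylenediamine is neutral. With an overall charge of 0 the chromium centre must be in the +3 oxidation state.
Group 6 minus oxidation state 3 gives a d³ configuration.
Counting donor atoms: 3×iodide (monodentate) → 3 donors; 1×ammonia (monodentate) → 1 donor; 1×ethylenediamine (bidentate) → 2 donors. Coordination number = 6.
In an octahedral field the d³ configuration is t₂g³e_g⁰ (only one arrangement possible), giving 3 unpaired electrons.

3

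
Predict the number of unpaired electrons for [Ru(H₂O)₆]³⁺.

Ligand charges: water is neutral. With an overall charge of +3 the ruthenium centre must be in the +3 oxidation state.
Group 8 minus oxidation state 3 gives a d⁵ configuration.
The spin state decides the count: a 4d ion has a large Δₒ and is invariably low-spin.
An octahedral low-spin d⁵ ion is t₂g⁵e_g⁰, giving 1 unpaired electron.

1 unpaired electron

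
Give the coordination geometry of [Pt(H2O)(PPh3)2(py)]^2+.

square planar

Water is neutral; triphenylphosphine is neutral; pyridine is neutral; balancing the +2 overall charge requires Pt(II).
Group 10 minus oxidation state 2 gives a d⁸ configuration.
Coordination number: 4.
A 5d d⁸ ion has a large crystal-field splitting; square planar leaves the high-energy d_{x²−y²} orbital empty and maximises CFSE.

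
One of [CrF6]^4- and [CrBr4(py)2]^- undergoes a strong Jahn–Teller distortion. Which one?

[CrF6]^4-

[CrF6]^4-: Summing ligand charges against the −4 overall charge gives an oxidation state of +2 for chromium. Cr sits in group 6, so the d-electron count is 6 − 2 = 4. Fluoride is a weak-field ligand for a first-row metal, so the complex is high-spin. The t₂g³e_g¹ (high-spin) configuration has an unevenly filled e_g set; the Jahn–Teller theorem predicts a tetragonal distortion (typically axial elongation) to lift the degeneracy.
[CrBr4(py)2]^-: Ligand charges: each bromide is −1; pyridine is neutral. With an overall charge of −1 the chromium centre must be in the +3 oxidation state. Cr sits in group 6, so the d-electron count is 6 − 3 = 3. The d³ configuration leaves the e_g set evenly filled (or empty) — no strong Jahn–Teller driving force.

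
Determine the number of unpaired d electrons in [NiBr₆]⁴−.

Each bromide is −1; balancing the −4 overall charge requires Ni(II).
Group 10 minus oxidation state 2 gives a d⁸ configuration.
In an octahedral field the d⁸ configuration is t₂g⁶e_g² (only one arrangement possible), giving 2 unpaired electrons.

2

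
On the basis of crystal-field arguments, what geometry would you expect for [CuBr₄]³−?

tetrahedral

Summing ligand charges against the −3 overall charge gives an oxidation state of +1 for copper.
Cu sits in group 11, so the d-electron count is 11 − 1 = 10.
Coordination number: 4.
A d¹⁰ ion has no crystal-field stabilisation preference between square planar and tetrahedral, so four ligands adopt the sterically favoured tetrahedral geometry.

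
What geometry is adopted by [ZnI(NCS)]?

linear

Each iodide is −1; each isothiocyanate is −1; balancing the 0 overall charge requires Zn(II).
Group 12 minus oxidation state 2 gives a d¹⁰ configuration.
With 2 monodentate ligands the coordination number is 2.
A d¹⁰ ion with only two ligands adopts a linear arrangement (sp hybridisation; no CFSE preference).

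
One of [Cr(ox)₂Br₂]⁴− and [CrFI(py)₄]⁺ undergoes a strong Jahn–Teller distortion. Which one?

[Cr(ox)₂Br₂]⁴−

[Cr(ox)₂Br₂]⁴−: Ligand charges: each oxalate is −2; each bromide is −1. With an overall charge of −4 the chromium centre must be in the +2 oxidation state. Cr sits in group 6, so the d-electron count is 6 − 2 = 4. Bromide and oxalate are weak-field ligands for a first-row metal, so the complex is high-spin. The t₂g³e_g¹ (high-spin) configuration has an unevenly filled e_g set; the Jahn–Teller theorem predicts a tetragonal distortion (typically axial elongation) to lift the degeneracy.
[CrFI(py)₄]⁺: Each fluoride is −1; each iodide is −1; pyridine is neutral; balancing the +1 overall charge requires Cr(III). Cr sits in group 6, so the d-electron count is 6 − 3 = 3. The d³ configuration leaves the e_g set evenly filled (or empty) — no strong Jahn–Teller driving force.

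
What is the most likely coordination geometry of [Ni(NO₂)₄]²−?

Ligand charges: each nitro (N-bound nitrite) is −1. With an overall charge of −2 the nickel centre must be in the +2 oxidation state.
Ni sits in group 10, so the d-electron count is 10 − 2 = 8.
Coordination number: 4.
Nitro (N-bound nitrite) is a strong-field ligand (high in the spectrochemical series).
A 3d d⁸ ion with strong-field ligands gains enough CFSE to favour square planar over tetrahedral.

square planar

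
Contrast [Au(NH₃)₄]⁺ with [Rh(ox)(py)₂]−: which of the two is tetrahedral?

For [Au(NH₃)₄]⁺: Ammonia is neutral; balancing the +1 overall charge requires Au(I). Group 11 minus oxidation state 1 gives a d¹⁰ configuration. A d¹⁰ ion has no crystal-field stabilisation preference between square planar and tetrahedral, so four ligands adopt the sterically favoured tetrahedral geometry. → tetrahedral.
For [Rh(ox)(py)₂]−: Each oxalate is −2; pyridine is neutral; balancing the −1 overall charge requires Rh(I). Group 9 minus oxidation state 1 gives a d⁸ configuration. A 4d d⁸ ion has a large crystal-field splitting; square planar leaves the high-energy d_{x²−y²} orbital empty and maximises CFSE. → square planar.

[Au(NH₃)₄]⁺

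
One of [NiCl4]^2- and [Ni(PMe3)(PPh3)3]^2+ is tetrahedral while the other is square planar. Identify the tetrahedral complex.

[NiCl4]^2-

For [NiCl4]^2-: Each chloride is −1; balancing the −2 overall charge requires Ni(II). Group 10 minus oxidation state 2 gives a d⁸ configuration. Chloride is a weak-field ligand. With weak-field ligands the CFSE gain from square planar is small, so a 3d d⁸ ion takes the sterically preferred tetrahedral geometry. → tetrahedral.
For [Ni(PMe3)(PPh3)3]^2+: Trimethylphosphine is neutral; triphenylphosphine is neutral; balancing the +2 overall charge requires Ni(II). Group 10 minus oxidation state 2 gives a d⁸ configuration. Trimethylphosphine and triphenylphosphine are strong-field ligands (high in the spectrochemical series). A 3d d⁸ ion with strong-field ligands gains enough CFSE to favour square planar over tetrahedral. → square planar.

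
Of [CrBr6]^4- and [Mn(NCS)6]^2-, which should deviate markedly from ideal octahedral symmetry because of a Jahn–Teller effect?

[CrBr6]^4-: Each bromide is −1; balancing the −4 overall charge requires Cr(II). Chromium is a group-6 element; Cr(II) is therefore d⁴. Bromide is a weak-field ligand for a first-row metal, so the complex is high-spin. The t₂g³e_g¹ (high-spin) configuration has an unevenly filled e_g set; the Jahn–Teller theorem predicts a tetragonal distortion (typically axial elongation) to lift the degeneracy.
[Mn(NCS)6]^2-: Each isothiocyanate is −1; balancing the −2 overall charge requires Mn(IV). Group 7 minus oxidation state 4 gives a d³ configuration. The d³ configuration leaves the e_g set evenly filled (or empty) — no strong Jahn–Teller driving force.

[CrBr6]^4-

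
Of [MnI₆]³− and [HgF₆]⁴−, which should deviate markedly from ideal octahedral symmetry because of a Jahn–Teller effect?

[MnI₆]³−

[MnI₆]³−: Each iodide is −1; balancing the −3 overall charge requires Mn(III). Group 7 minus oxidation state 3 gives a d⁴ configuration. Iodide is a weak-field ligand for a first-row metal, so the complex is high-spin. The t₂g³e_g¹ (high-spin) configuration has an unevenly filled e_g set; the Jahn–Teller theorem predicts a tetragonal distortion (typically axial elongation) to lift the degeneracy.
[HgF₆]⁴−: Ligand charges: each fluoride is −1. With an overall charge of −4 the mercury centre must be in the +2 oxidation state. Hg sits in group 12, so the d-electron count is 12 − 2 = 10. The d¹⁰ configuration leaves the e_g set evenly filled (or empty) — no strong Jahn–Teller driving force.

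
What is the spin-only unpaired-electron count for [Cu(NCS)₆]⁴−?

Summing ligand charges against the −4 overall charge gives an oxidation state of +2 for copper.
Copper is a group-11 element; Cu(II) is therefore d⁹.
In an octahedral field the d⁹ configuration is t₂g⁶e_g³ (only one arrangement possible), giving 1 unpaired electron.

1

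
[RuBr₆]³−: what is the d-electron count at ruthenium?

Each bromide is −1; balancing the −3 overall charge requires Ru(III).
Ru sits in group 8, so the d-electron count is 8 − 3 = 5.

d⁵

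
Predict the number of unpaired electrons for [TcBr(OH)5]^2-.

Summing ligand charges against the −2 overall charge gives an oxidation state of +4 for technetium.
Tc sits in group 7, so the d-electron count is 7 − 4 = 3.
In an octahedral field the d³ configuration is t₂g³e_g⁰ (only one arrangement possible), giving 3 unpaired electrons.

3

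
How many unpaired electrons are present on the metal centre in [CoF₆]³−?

4

Summing ligand charges against the −3 overall charge gives an oxidation state of +3 for cobalt.
Group 9 minus oxidation state 3 gives a d⁶ configuration.
The spin state decides the count: fluoride is the one ligand weak enough to leave Co(III) high-spin — [CoF₆]³⁻ is the classic exception.
An octahedral high-spin d⁶ ion is t₂g⁴e_g², giving 4 unpaired electrons.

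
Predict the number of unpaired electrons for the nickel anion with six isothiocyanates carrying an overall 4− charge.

2

Ligand charges: each isothiocyanate is −1. With an overall charge of −4 the nickel centre must be in the +2 oxidation state.
Group 10 minus oxidation state 2 gives a d⁸ configuration.
In an octahedral field the d⁸ configuration is t₂g⁶e_g² (only one arrangement possible), giving 2 unpaired electrons.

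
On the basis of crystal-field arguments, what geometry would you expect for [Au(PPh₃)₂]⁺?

linear

Ligand charges: triphenylphosphine is neutral. With an overall charge of +1 the gold centre must be in the +1 oxidation state.
Au sits in group 11, so the d-electron count is 11 − 1 = 10.
Coordination number: 2.
A d¹⁰ ion with only two ligands adopts a linear arrangement (sp hybridisation; no CFSE preference).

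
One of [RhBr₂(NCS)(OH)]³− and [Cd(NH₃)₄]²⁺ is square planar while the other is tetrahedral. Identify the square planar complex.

For [RhBr₂(NCS)(OH)]³−: Ligand charges: each bromide is −1; each isothiocyanate is −1; each hydroxide is −1. With an overall charge of −3 the rhodium centre must be in the +1 oxidation state. Rh sits in group 9, so the d-electron count is 9 − 1 = 8. A 4d d⁸ ion has a large crystal-field splitting; square planar leaves the high-energy d_{x²−y²} orbital empty and maximises CFSE. → square planar.
For [Cd(NH₃)₄]²⁺: Summing ligand charges against the +2 overall charge gives an oxidation state of +2 for cadmium. Cd sits in group 12, so the d-electron count is 12 − 2 = 10. A d¹⁰ ion has no crystal-field stabilisation preference between square planar and tetrahedral, so four ligands adopt the sterically favoured tetrahedral geometry. → tetrahedral.

[RhBr₂(NCS)(OH)]³−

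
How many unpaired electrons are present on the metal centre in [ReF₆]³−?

Summing ligand charges against the −3 overall charge gives an oxidation state of +3 for rhenium.
Re sits in group 7, so the d-electron count is 7 − 3 = 4.
The spin state decides the count: a 5d ion has a large Δₒ and is invariably low-spin.
An octahedral low-spin d⁴ ion is t₂g⁴e_g⁰, giving 2 unpaired electrons.

2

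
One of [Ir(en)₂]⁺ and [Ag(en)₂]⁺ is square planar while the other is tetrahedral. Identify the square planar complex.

For [Ir(en)₂]⁺: Summing ligand charges against the +1 overall charge gives an oxidation state of +1 for iridium. Group 9 minus oxidation state 1 gives a d⁸ configuration. A 5d d⁸ ion has a large crystal-field splitting; square planar leaves the high-energy d_{x²−y²} orbital empty and maximises CFSE. → square planar.
For [Ag(en)₂]⁺: Ethylenediamine is neutral; balancing the +1 overall charge requires Ag(I). Ag sits in group 11, so the d-electron count is 11 − 1 = 10. A d¹⁰ ion has no crystal-field stabilisation preference between square planar and tetrahedral, so four ligands adopt the sterically favoured tetrahedral geometry. → tetrahedral.

[Ir(en)₂]⁺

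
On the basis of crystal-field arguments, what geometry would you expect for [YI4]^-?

tetrahedral

Each iodide is −1; balancing the −1 overall charge requires Y(III).
Group 3 minus oxidation state 3 gives a d⁰ configuration.
With 4 monodentate ligands the coordination number is 4.
A d⁰ ion has no crystal-field stabilisation preference between square planar and tetrahedral, so four ligands adopt the sterically favoured tetrahedral geometry.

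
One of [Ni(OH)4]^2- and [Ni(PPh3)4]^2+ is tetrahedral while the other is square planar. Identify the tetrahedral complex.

For [Ni(OH)4]^2-: Each hydroxide is −1; balancing the −2 overall charge requires Ni(II). Ni sits in group 10, so the d-electron count is 10 − 2 = 8. Hydroxide is a weak-field ligand. With weak-field ligands the CFSE gain from square planar is small, so a 3d d⁸ ion takes the sterically preferred tetrahedral geometry. → tetrahedral.
For [Ni(PPh3)4]^2+: Ligand charges: triphenylphosphine is neutral. With an overall charge of +2 the nickel centre must be in the +2 oxidation state. Ni sits in group 10, so the d-electron count is 10 − 2 = 8. Triphenylphosphine is a strong-field ligand (high in the spectrochemical series). A 3d d⁸ ion with strong-field ligands gains enough CFSE to favour square planar over tetrahedral. → square planar.

[Ni(OH)4]^2-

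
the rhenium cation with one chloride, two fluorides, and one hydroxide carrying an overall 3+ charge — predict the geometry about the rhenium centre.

Ligand charges: each chloride is −1; each fluoride is −1; each hydroxide is −1. With an overall charge of +3 the rhenium centre must be in the +7 oxidation state.
Group 7 minus oxidation state 7 gives a d⁰ configuration.
With 4 monodentate ligands the coordination number is 4.
A d⁰ ion has no crystal-field stabilisation preference between square planar and tetrahedral, so four ligands adopt the sterically favoured tetrahedral geometry.

tetrahedral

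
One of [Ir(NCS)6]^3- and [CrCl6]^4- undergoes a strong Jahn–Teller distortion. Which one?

[Ir(NCS)6]^3-: Summing ligand charges against the −3 overall charge gives an oxidation state of +3 for iridium. Group 9 minus oxidation state 3 gives a d⁶ configuration. A 5d ion has a large Δₒ and is invariably low-spin. The d⁶ configuration leaves the e_g set evenly filled (or empty) — no strong Jahn–Teller driving force.
[CrCl6]^4-: Summing ligand charges against the −4 overall charge gives an oxidation state of +2 for chromium. Chromium is a group-6 element; Cr(II) is therefore d⁴. Chloride is a weak-field ligand for a first-row metal, so the complex is high-spin. The t₂g³e_g¹ (high-spin) configuration has an unevenly filled e_g set; the Jahn–Teller theorem predicts a tetragonal distortion (typically axial elongation) to lift the degeneracy.

[CrCl6]^4-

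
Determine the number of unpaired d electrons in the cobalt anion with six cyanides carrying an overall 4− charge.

1

Ligand charges: each cyanide is −1. With an overall charge of −4 the cobalt centre must be in the +2 oxidation state.
Group 9 minus oxidation state 2 gives a d⁷ configuration.
The spin state decides the count: Cyanide is a strong-field ligand (high in the spectrochemical series) for a first-row metal, so the complex is low-spin.
An octahedral low-spin d⁷ ion is t₂g⁶e_g¹, giving 1 unpaired electron.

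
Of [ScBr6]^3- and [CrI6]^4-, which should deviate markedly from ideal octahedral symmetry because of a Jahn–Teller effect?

[CrI6]^4-

[ScBr6]^3-: Summing ligand charges against the −3 overall charge gives an oxidation state of +3 for scandium. Sc sits in group 3, so the d-electron count is 3 − 3 = 0. The d⁰ configuration leaves the e_g set evenly filled (or empty) — no strong Jahn–Teller driving force.
[CrI6]^4-: Each iodide is −1; balancing the −4 overall charge requires Cr(II). Group 6 minus oxidation state 2 gives a d⁴ configuration. Iodide is a weak-field ligand for a first-row metal, so the complex is high-spin. The t₂g³e_g¹ (high-spin) configuration has an unevenly filled e_g set; the Jahn–Teller theorem predicts a tetragonal distortion (typically axial elongation) to lift the degeneracy.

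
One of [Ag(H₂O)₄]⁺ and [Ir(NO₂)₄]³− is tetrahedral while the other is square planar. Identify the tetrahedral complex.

For [Ag(H₂O)₄]⁺: Summing ligand charges against the +1 overall charge gives an oxidation state of +1 for silver. Silver is a group-11 element; Ag(I) is therefore d¹⁰. A d¹⁰ ion has no crystal-field stabilisation preference between square planar and tetrahedral, so four ligands adopt the sterically favoured tetrahedral geometry. → tetrahedral.
For [Ir(NO₂)₄]³−: Each nitro (N-bound nitrite) is −1; balancing the −3 overall charge requires Ir(I). Ir sits in group 9, so the d-electron count is 9 − 1 = 8. A 5d d⁸ ion has a large crystal-field splitting; square planar leaves the high-energy d_{x²−y²} orbital empty and maximises CFSE. → square planar.

[Ag(H₂O)₄]⁺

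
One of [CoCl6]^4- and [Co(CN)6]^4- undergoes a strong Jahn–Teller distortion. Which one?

[CoCl6]^4-: Each chloride is −1; balancing the −4 overall charge requires Co(II). Cobalt is a group-9 element; Co(II) is therefore d⁷. Chloride is a weak-field ligand for a first-row metal, so the complex is high-spin. The d⁷ configuration leaves the e_g set evenly filled (or empty) — no strong Jahn–Teller driving force.
[Co(CN)6]^4-: Ligand charges: each cyanide is −1. With an overall charge of −4 the cobalt centre must be in the +2 oxidation state. Group 9 minus oxidation state 2 gives a d⁷ configuration. Cyanide is a strong-field ligand (high in the spectrochemical series) for a first-row metal, so the complex is low-spin. The t₂g⁶e_g¹ (low-spin) configuration has an unevenly filled e_g set; the Jahn–Teller theorem predicts a tetragonal distortion (typically axial elongation) to lift the degeneracy.

[Co(CN)6]^4-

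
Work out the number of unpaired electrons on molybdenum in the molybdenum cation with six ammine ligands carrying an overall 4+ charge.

2

Summing ligand charges against the +4 overall charge gives an oxidation state of +4 for molybdenum.
Group 6 minus oxidation state 4 gives a d² configuration.
In an octahedral field the d² configuration is t₂g²e_g⁰ (only one arrangement possible), giving 2 unpaired electrons.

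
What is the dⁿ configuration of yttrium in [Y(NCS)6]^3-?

d⁰

Summing ligand charges against the −3 overall charge gives an oxidation state of +3 for yttrium.
Yttrium is a group-3 element; Y(III) is therefore d⁰.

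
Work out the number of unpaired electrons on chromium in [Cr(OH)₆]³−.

Ligand charges: each hydroxide is −1. With an overall charge of −3 the chromium centre must be in the +3 oxidation state.
Group 6 minus oxidation state 3 gives a d³ configuration.
In an octahedral field the d³ configuration is t₂g³e_g⁰ (only one arrangement possible), giving 3 unpaired electrons.

3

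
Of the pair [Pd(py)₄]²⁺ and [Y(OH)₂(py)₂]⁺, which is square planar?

[Pd(py)₄]²⁺

For [Pd(py)₄]²⁺: Pyridine is neutral; balancing the +2 overall charge requires Pd(II). Palladium is a group-10 element; Pd(II) is therefore d⁸. A 4d d⁸ ion has a large crystal-field splitting; square planar leaves the high-energy d_{x²−y²} orbital empty and maximises CFSE. → square planar.
For [Y(OH)₂(py)₂]⁺: Each hydroxide is −1; pyridine is neutral; balancing the +1 overall charge requires Y(III). Group 3 minus oxidation state 3 gives a d⁰ configuration. A d⁰ ion has no crystal-field stabilisation preference between square planar and tetrahedral, so four ligands adopt the sterically favoured tetrahedral geometry. → tetrahedral.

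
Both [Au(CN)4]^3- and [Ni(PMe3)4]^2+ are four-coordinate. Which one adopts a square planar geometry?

For [Au(CN)4]^3-: Each cyanide is −1; balancing the −3 overall charge requires Au(I). Au sits in group 11, so the d-electron count is 11 − 1 = 10. A d¹⁰ ion has no crystal-field stabilisation preference between square planar and tetrahedral, so four ligands adopt the sterically favoured tetrahedral geometry. → tetrahedral.
For [Ni(PMe3)4]^2+: Ligand charges: trimethylphosphine is neutral. With an overall charge of +2 the nickel centre must be in the +2 oxidation state. Group 10 minus oxidation state 2 gives a d⁸ configuration. Trimethylphosphine is a strong-field ligand (high in the spectrochemical series). A 3d d⁸ ion with strong-field ligands gains enough CFSE to favour square planar over tetrahedral. → square planar.

[Ni(PMe3)4]^2+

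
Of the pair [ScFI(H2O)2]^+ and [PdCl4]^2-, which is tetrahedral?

[ScFI(H2O)2]^+

For [ScFI(H2O)2]^+: Ligand charges: each fluoride is −1; each iodide is −1; water is neutral. With an overall charge of +1 the scandium centre must be in the +3 oxidation state. Group 3 minus oxidation state 3 gives a d⁰ configuration. A d⁰ ion has no crystal-field stabilisation preference between square planar and tetrahedral, so four ligands adopt the sterically favoured tetrahedral geometry. → tetrahedral.
For [PdCl4]^2-: Summing ligand charges against the −2 overall charge gives an oxidation state of +2 for palladium. Pd sits in group 10, so the d-electron count is 10 − 2 = 8. A 4d d⁸ ion has a large crystal-field splitting; square planar leaves the high-energy d_{x²−y²} orbital empty and maximises CFSE. → square planar.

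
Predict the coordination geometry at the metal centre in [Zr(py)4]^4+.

tetrahedral

Summing ligand charges against the +4 overall charge gives an oxidation state of +4 for zirconium.
Zr sits in group 4, so the d-electron count is 4 − 4 = 0.
Coordination number: 4.
A d⁰ ion has no crystal-field stabilisation preference between square planar and tetrahedral, so four ligands adopt the sterically favoured tetrahedral geometry.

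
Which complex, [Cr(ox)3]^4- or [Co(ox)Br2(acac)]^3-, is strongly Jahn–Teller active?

[Cr(ox)3]^4-: Ligand charges: each oxalate is −2. With an overall charge of −4 the chromium centre must be in the +2 oxidation state. Chromium is a group-6 element; Cr(II) is therefore d⁴. Oxalate is a weak-field ligand for a first-row metal, so the complex is high-spin. The t₂g³e_g¹ (high-spin) configuration has an unevenly filled e_g set; the Jahn–Teller theorem predicts a tetragonal distortion (typically axial elongation) to lift the degeneracy.
[Co(ox)Br2(acac)]^3-: Ligand charges: each oxalate is −2; each bromide is −1; each acetylacetonate is −1. With an overall charge of −3 the cobalt centre must be in the +2 oxidation state. Group 9 minus oxidation state 2 gives a d⁷ configuration. Acetylacetonate, bromide, and oxalate are weak-field ligands for a first-row metal, so the complex is high-spin. The d⁷ configuration leaves the e_g set evenly filled (or empty) — no strong Jahn–Teller driving force.

[Cr(ox)3]^4-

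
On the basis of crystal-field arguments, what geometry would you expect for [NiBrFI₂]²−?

Summing ligand charges against the −2 overall charge gives an oxidation state of +2 for nickel.
Ni sits in group 10, so the d-electron count is 10 − 2 = 8.
Coordination number: 4.
Bromide, fluoride, and iodide are weak-field ligands.
With weak-field ligands the CFSE gain from square planar is small, so a 3d d⁸ ion takes the sterically preferred tetrahedral geometry.

tetrahedral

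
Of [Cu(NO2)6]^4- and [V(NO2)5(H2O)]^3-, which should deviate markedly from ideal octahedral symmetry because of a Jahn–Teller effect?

[Cu(NO2)6]^4-

[Cu(NO2)6]^4-: Each nitro (N-bound nitrite) is −1; balancing the −4 overall charge requires Cu(II). Group 11 minus oxidation state 2 gives a d⁹ configuration. The t₂g⁶e_g³ configuration has an unevenly filled e_g set; the Jahn–Teller theorem predicts a tetragonal distortion (typically axial elongation) to lift the degeneracy.
[V(NO2)5(H2O)]^3-: Each nitro (N-bound nitrite) is −1; water is neutral; balancing the −3 overall charge requires V(II). V sits in group 5, so the d-electron count is 5 − 2 = 3. The d³ configuration leaves the e_g set evenly filled (or empty) — no strong Jahn–Teller driving force.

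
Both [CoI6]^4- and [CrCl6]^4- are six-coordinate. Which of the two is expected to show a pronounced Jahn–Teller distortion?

[CoI6]^4-: Ligand charges: each iodide is −1. With an overall charge of −4 the cobalt centre must be in the +2 oxidation state. Cobalt is a group-9 element; Co(II) is therefore d⁷. Iodide is a weak-field ligand for a first-row metal, so the complex is high-spin. The d⁷ configuration leaves the e_g set evenly filled (or empty) — no strong Jahn–Teller driving force.
[CrCl6]^4-: Each chloride is −1; balancing the −4 overall charge requires Cr(II). Group 6 minus oxidation state 2 gives a d⁴ configuration. Chloride is a weak-field ligand for a first-row metal, so the complex is high-spin. The t₂g³e_g¹ (high-spin) configuration has an unevenly filled e_g set; the Jahn–Teller theorem predicts a tetragonal distortion (typically axial elongation) to lift the degeneracy.

[CrCl6]^4-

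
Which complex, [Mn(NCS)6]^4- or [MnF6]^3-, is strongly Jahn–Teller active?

[Mn(NCS)6]^4-: Summing ligand charges against the −4 overall charge gives an oxidation state of +2 for manganese. Mn sits in group 7, so the d-electron count is 7 − 2 = 5. Isothiocyanate is a weak-field ligand for a first-row metal, so the complex is high-spin. The d⁵ configuration leaves the e_g set evenly filled (or empty) — no strong Jahn–Teller driving force.
[MnF6]^3-: Summing ligand charges against the −3 overall charge gives an oxidation state of +3 for manganese. Mn sits in group 7, so the d-electron count is 7 − 3 = 4. Fluoride is a weak-field ligand for a first-row metal, so the complex is high-spin. The t₂g³e_g¹ (high-spin) configuration has an unevenly filled e_g set; the Jahn–Teller theorem predicts a tetragonal distortion (typically axial elongation) to lift the degeneracy.

[MnF6]^3-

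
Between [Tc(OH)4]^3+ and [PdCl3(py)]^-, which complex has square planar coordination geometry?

[PdCl3(py)]^-

For [Tc(OH)4]^3+: Each hydroxide is −1; balancing the +3 overall charge requires Tc(VII). Group 7 minus oxidation state 7 gives a d⁰ configuration. A d⁰ ion has no crystal-field stabilisation preference between square planar and tetrahedral, so four ligands adopt the sterically favoured tetrahedral geometry. → tetrahedral.
For [PdCl3(py)]^-: Each chloride is −1; pyridine is neutral; balancing the −1 overall charge requires Pd(II). Pd sits in group 10, so the d-electron count is 10 − 2 = 8. A 4d d⁸ ion has a large crystal-field splitting; square planar leaves the high-energy d_{x²−y²} orbital empty and maximises CFSE. → square planar.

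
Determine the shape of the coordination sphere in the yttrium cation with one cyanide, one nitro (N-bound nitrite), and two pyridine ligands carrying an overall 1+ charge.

tetrahedral

Each cyanide is −1; each nitro (N-bound nitrite) is −1; pyridine is neutral; balancing the +1 overall charge requires Y(III).
Yttrium is a group-3 element; Y(III) is therefore d⁰.
With 4 monodentate ligands the coordination number is 4.
A d⁰ ion has no crystal-field stabilisation preference between square planar and tetrahedral, so four ligands adopt the sterically favoured tetrahedral geometry.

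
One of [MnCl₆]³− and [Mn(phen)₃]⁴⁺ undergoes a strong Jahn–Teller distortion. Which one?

[MnCl₆]³−

[MnCl₆]³−: Summing ligand charges against the −3 overall charge gives an oxidation state of +3 for manganese. Manganese is a group-7 element; Mn(III) is therefore d⁴. Chloride is a weak-field ligand for a first-row metal, so the complex is high-spin. The t₂g³e_g¹ (high-spin) configuration has an unevenly filled e_g set; the Jahn–Teller theorem predicts a tetragonal distortion (typically axial elongation) to lift the degeneracy.
[Mn(phen)₃]⁴⁺: Summing ligand charges against the +4 overall charge gives an oxidation state of +4 for manganese. Group 7 minus oxidation state 4 gives a d³ configuration. The d³ configuration leaves the e_g set evenly filled (or empty) — no strong Jahn–Teller driving force.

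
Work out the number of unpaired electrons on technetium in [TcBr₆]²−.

Each bromide is −1; balancing the −2 overall charge requires Tc(IV).
Group 7 minus oxidation state 4 gives a d³ configuration.
In an octahedral field the d³ configuration is t₂g³e_g⁰ (only one arrangement possible), giving 3 unpaired electrons.

3 unpaired electrons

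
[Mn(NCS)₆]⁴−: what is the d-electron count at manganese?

d⁵

Each isothiocyanate is −1; balancing the −4 overall charge requires Mn(II).
Manganese is a group-7 element; Mn(II) is therefore d⁵.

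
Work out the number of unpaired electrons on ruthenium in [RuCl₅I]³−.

Summing ligand charges against the −3 overall charge gives an oxidation state of +3 for ruthenium.
Group 8 minus oxidation state 3 gives a d⁵ configuration.
The spin state decides the count: a 4d ion has a large Δₒ and is invariably low-spin.
An octahedral low-spin d⁵ ion is t₂g⁵e_g⁰, giving 1 unpaired electron.

1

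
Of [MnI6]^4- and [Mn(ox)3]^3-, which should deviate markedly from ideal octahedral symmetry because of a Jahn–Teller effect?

[MnI6]^4-: Each iodide is −1; balancing the −4 overall charge requires Mn(II). Mn sits in group 7, so the d-electron count is 7 − 2 = 5. Iodide is a weak-field ligand for a first-row metal, so the complex is high-spin. The d⁵ configuration leaves the e_g set evenly filled (or empty) — no strong Jahn–Teller driving force.
[Mn(ox)3]^3-: Ligand charges: each oxalate is −2. With an overall charge of −3 the manganese centre must be in the +3 oxidation state. Manganese is a group-7 element; Mn(III) is therefore d⁴. Oxalate is a weak-field ligand for a first-row metal, so the complex is high-spin. The t₂g³e_g¹ (high-spin) configuration has an unevenly filled e_g set; the Jahn–Teller theorem predicts a tetragonal distortion (typically axial elongation) to lift the degeneracy.

[Mn(ox)3]^3-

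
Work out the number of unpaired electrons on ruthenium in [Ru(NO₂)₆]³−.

Each nitro (N-bound nitrite) is −1; balancing the −3 overall charge requires Ru(III).
Ruthenium is a group-8 element; Ru(III) is therefore d⁵.
The spin state decides the count: a 4d ion has a large Δₒ and is invariably low-spin.
An octahedral low-spin d⁵ ion is t₂g⁵e_g⁰, giving 1 unpaired electron.

1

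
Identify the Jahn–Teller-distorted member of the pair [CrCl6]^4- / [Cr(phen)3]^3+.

[CrCl6]^4-

[CrCl6]^4-: Ligand charges: each chloride is −1. With an overall charge of −4 the chromium centre must be in the +2 oxidation state. Group 6 minus oxidation state 2 gives a d⁴ configuration. Chloride is a weak-field ligand for a first-row metal, so the complex is high-spin. The t₂g³e_g¹ (high-spin) configuration has an unevenly filled e_g set; the Jahn–Teller theorem predicts a tetragonal distortion (typically axial elongation) to lift the degeneracy.
[Cr(phen)3]^3+: 1,10-phenanthroline is neutral; balancing the +3 overall charge requires Cr(III). Group 6 minus oxidation state 3 gives a d³ configuration. The d³ configuration leaves the e_g set evenly filled (or empty) — no strong Jahn–Teller driving force.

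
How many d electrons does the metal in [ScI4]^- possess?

Each iodide is −1; balancing the −1 overall charge requires Sc(III).
Scandium is a group-3 element; Sc(III) is therefore d⁰.

d⁰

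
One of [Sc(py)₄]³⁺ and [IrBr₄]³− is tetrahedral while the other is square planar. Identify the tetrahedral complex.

For [Sc(py)₄]³⁺: Ligand charges: pyridine is neutral. With an overall charge of +3 the scandium centre must be in the +3 oxidation state. Group 3 minus oxidation state 3 gives a d⁰ configuration. A d⁰ ion has no crystal-field stabilisation preference between square planar and tetrahedral, so four ligands adopt the sterically favoured tetrahedral geometry. → tetrahedral.
For [IrBr₄]³−: Each bromide is −1; balancing the −3 overall charge requires Ir(I). Ir sits in group 9, so the d-electron count is 9 − 1 = 8. A 5d d⁸ ion has a large crystal-field splitting; square planar leaves the high-energy d_{x²−y²} orbital empty and maximises CFSE. → square planar.

[Sc(py)₄]³⁺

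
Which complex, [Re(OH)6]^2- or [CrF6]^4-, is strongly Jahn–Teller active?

[Re(OH)6]^2-: Each hydroxide is −1; balancing the −2 overall charge requires Re(IV). Re sits in group 7, so the d-electron count is 7 − 4 = 3. The d³ configuration leaves the e_g set evenly filled (or empty) — no strong Jahn–Teller driving force.
[CrF6]^4-: Summing ligand charges against the −4 overall charge gives an oxidation state of +2 for chromium. Cr sits in group 6, so the d-electron count is 6 − 2 = 4. Fluoride is a weak-field ligand for a first-row metal, so the complex is high-spin. The t₂g³e_g¹ (high-spin) configuration has an unevenly filled e_g set; the Jahn–Teller theorem predicts a tetragonal distortion (typically axial elongation) to lift the degeneracy.

[CrF6]^4-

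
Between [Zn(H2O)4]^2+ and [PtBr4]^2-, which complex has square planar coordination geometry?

[PtBr4]^2-

For [Zn(H2O)4]^2+: Summing ligand charges against the +2 overall charge gives an oxidation state of +2 for zinc. Zinc is a group-12 element; Zn(II) is therefore d¹⁰. A d¹⁰ ion has no crystal-field stabilisation preference between square planar and tetrahedral, so four ligands adopt the sterically favoured tetrahedral geometry. → tetrahedral.
For [PtBr4]^2-: Each bromide is −1; balancing the −2 overall charge requires Pt(II). Platinum is a group-10 element; Pt(II) is therefore d⁸. A 5d d⁸ ion has a large crystal-field splitting; square planar leaves the high-energy d_{x²−y²} orbital empty and maximises CFSE. → square planar.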